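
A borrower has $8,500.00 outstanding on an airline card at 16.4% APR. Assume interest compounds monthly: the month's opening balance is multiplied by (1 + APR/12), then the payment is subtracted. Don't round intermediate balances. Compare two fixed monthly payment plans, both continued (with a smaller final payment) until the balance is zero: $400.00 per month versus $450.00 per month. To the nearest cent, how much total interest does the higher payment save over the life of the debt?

Monthly rate r = 16.4%/12 = 1.36667% = 0.0136667.
At $400.00/mo: n = ⌈−ln(1 − rB₀/P)/ln(1+r)⌉ = 26 payments (last $110.29); total interest = total paid − $8,500.00 = $1,610.29.
At $450.00/mo: 22 payments (last $449.18); total interest $1,399.18.
Interest saved = $1,610.29 − $1,399.18 = $211.11.

$211.11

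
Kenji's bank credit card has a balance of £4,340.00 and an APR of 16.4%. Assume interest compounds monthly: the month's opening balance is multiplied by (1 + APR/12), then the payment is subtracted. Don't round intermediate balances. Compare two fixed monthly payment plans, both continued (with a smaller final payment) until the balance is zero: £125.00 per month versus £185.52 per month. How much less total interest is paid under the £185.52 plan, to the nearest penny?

£659.78

Monthly rate r = 16.4%/12 = 1.36667% = 0.0136667.
At £125.00/mo: n = ⌈−ln(1 − rB₀/P)/ln(1+r)⌉ = 48 payments (last £50.25); total interest = total paid − £4,340.00 = £1,585.25.
At £185.52/mo: 29 payments (last £70.91); total interest £925.47.
Interest saved = £1,585.25 − £925.47 = £659.78.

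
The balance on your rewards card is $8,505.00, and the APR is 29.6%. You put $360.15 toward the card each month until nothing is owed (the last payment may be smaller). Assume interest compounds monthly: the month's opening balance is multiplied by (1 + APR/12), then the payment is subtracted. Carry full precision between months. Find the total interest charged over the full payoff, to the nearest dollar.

$4,406

Monthly rate r = 29.6%/12 = 2.46667% = 0.0246667.
Payoff takes n = ⌈−ln(1 − rB₀/P)/ln(1+r)⌉ = ⌈35.847⌉ = 36 payments; the last is $305.49.
Total paid = 35·$360.15 + $305.49 = $12,910.74.
Total interest = total paid − principal = $12,910.74 − $8,505.00 = $4,405.74.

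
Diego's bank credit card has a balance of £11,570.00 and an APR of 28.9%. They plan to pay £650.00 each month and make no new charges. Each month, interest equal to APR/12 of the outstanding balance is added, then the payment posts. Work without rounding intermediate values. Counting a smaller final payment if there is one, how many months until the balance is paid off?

Monthly rate r = 28.9%/12 = 2.40833% = 0.0240833.
Recurrence: B ← B·(1+r) − £650.00.
Month 1: interest £278.64; balance after payment £11,198.64.
Month 2: interest £269.70; balance after payment £10,818.34.
Closed form: n = −ln(1 − rB₀/P)/ln(1+r) = −ln(0.57132)/ln(1.02408) ≈ 23.524, so the balance reaches zero during payment 24.

24 months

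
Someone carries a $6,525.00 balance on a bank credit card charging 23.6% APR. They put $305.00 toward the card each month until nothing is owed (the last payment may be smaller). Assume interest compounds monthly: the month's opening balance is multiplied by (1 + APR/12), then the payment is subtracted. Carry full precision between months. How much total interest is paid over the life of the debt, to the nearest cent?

$2,025.72

Monthly rate r = 23.6%/12 = 1.96667% = 0.0196667.
Payoff takes n = ⌈−ln(1 − rB₀/P)/ln(1+r)⌉ = ⌈28.035⌉ = 29 payments; the last is $10.72.
Total paid = 28·$305.00 + $10.72 = $8,550.72.
Total interest = total paid − principal = $8,550.72 − $6,525.00 = $2,025.72.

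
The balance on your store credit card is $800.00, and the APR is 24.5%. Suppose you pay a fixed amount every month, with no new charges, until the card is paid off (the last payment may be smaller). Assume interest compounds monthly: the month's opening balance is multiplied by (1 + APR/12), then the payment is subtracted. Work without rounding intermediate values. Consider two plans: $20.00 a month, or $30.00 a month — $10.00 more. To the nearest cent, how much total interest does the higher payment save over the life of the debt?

Monthly rate r = 24.5%/12 = 2.04167% = 0.0204167.
At $20.00/mo: n = ⌈−ln(1 − rB₀/P)/ln(1+r)⌉ = 84 payments (last $18.75); total interest = total paid − $800.00 = $878.75.
At $30.00/mo: 39 payments (last $27.07); total interest $367.07.
Interest saved = $878.75 − $367.07 = $511.68.

$511.68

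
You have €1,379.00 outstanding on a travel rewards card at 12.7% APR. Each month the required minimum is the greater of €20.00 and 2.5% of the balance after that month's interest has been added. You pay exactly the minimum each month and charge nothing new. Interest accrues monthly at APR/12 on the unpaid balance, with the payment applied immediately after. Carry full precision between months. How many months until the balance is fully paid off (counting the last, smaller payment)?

Monthly rate r = 12.7%/12 = 1.05833% = 0.0105833.
While 2.5% of the post-interest balance exceeds €20.00, each month B ← (B·(1+r))·(1 − 0.025), i.e. B shrinks by the factor (1+r)·0.975 = 0.98532.
This holds for months 1–38. Entering month 39 the balance is €786.11; 2.5% of the post-interest balance is now below €20.00, so the flat €20.00 minimum applies from here.
From month 39 a fixed €20.00 at rate r clears €786.11 in 52 more payments. Total: 38 + 52 = 90 months.

90 months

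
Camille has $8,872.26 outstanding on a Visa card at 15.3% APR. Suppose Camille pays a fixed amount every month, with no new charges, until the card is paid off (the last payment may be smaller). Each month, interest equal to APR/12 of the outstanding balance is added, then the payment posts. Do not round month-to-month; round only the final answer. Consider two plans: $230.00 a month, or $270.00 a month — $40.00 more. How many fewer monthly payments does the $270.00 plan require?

11 fewer payments

Monthly rate r = 15.3%/12 = 1.275% = 0.01275.
At $230.00/mo: n = ⌈−ln(1 − rB₀/P)/ln(1+r)⌉ = 54 payments (last $99.56); total interest = total paid − $8,872.26 = $3,417.30.
At $270.00/mo: 43 payments (last $231.10); total interest $2,698.84.
Payments saved = 54 − 43 = 11.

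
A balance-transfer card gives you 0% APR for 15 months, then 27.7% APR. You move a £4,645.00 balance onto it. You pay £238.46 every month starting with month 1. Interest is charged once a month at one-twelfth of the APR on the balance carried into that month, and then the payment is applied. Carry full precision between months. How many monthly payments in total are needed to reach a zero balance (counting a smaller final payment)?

20 months

Promo months 1–15 at r₀ = 0%/12 = 0; months 16+ at r₁ = 27.7%/12 = 0.0230833.
After month 15 (no interest yet): B = £4,645.00 − 15·£238.46 = £1,068.10.
Then at r₁ with £238.46/mo: n₂ = −ln(1 − r₁·B/P)/ln(1+r₁) ≈ 4.78 → 5 more payments.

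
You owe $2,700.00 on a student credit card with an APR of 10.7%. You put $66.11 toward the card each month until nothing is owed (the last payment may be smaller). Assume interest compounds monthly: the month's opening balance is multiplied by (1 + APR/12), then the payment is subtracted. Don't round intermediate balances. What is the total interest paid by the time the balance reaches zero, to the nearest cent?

Monthly rate r = 10.7%/12 = 0.891667% = 0.00891667.
Payoff takes n = ⌈−ln(1 − rB₀/P)/ln(1+r)⌉ = ⌈51.009⌉ = 52 payments; the last is $0.62.
Total paid = 51·$66.11 + $0.62 = $3,372.23.
Total interest = total paid − principal = $3,372.23 − $2,700.00 = $672.23.

$672.23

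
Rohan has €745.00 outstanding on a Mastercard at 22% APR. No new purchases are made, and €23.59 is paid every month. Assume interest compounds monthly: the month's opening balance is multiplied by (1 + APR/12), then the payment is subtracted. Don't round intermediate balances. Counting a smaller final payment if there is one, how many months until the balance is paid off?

48 months

Monthly rate r = 22%/12 = 1.83333% = 0.0183333.
Recurrence: B ← B·(1+r) − €23.59.
Month 1: interest €13.66; balance after payment €735.07.
Month 2: interest €13.48; balance after payment €724.95.
Closed form: n = −ln(1 − rB₀/P)/ln(1+r) = −ln(0.42101)/ln(1.01833) ≈ 47.618, so the balance reaches zero during payment 48.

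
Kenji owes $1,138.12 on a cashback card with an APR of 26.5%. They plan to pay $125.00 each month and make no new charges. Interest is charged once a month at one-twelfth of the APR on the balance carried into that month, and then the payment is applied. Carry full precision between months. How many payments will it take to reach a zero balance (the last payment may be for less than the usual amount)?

11 months

Monthly rate r = 26.5%/12 = 2.20833% = 0.0220833.
Recurrence: B ← B·(1+r) − $125.00.
Month 1: interest $25.13; balance after payment $1,038.25.
Month 2: interest $22.93; balance after payment $936.18.
Closed form: n = −ln(1 − rB₀/P)/ln(1+r) = −ln(0.79893)/ln(1.02208) ≈ 10.277, so the balance reaches zero during payment 11.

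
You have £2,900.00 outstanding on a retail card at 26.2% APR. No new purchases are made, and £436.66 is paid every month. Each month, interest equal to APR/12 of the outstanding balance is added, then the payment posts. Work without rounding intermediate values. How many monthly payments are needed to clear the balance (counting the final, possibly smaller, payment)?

Monthly rate r = 26.2%/12 = 2.18333% = 0.0218333.
Recurrence: B ← B·(1+r) − £436.66.
Month 1: interest £63.32; balance after payment £2,526.66.
Month 2: interest £55.17; balance after payment £2,145.16.
Closed form: n = −ln(1 − rB₀/P)/ln(1+r) = −ln(0.855)/ln(1.02183) ≈ 7.253, so the balance reaches zero during payment 8.

8 payments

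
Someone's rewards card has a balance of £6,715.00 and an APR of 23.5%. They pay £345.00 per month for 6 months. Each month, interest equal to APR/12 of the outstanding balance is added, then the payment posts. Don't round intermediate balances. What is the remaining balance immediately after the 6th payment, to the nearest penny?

Monthly rate r = 23.5%/12 = 1.95833% = 0.0195833.
Each month: B ← B·(1+r) − £345.00.
Month 1: interest £131.50; balance after payment £6,501.50.
Month 2: interest £127.32; balance after payment £6,283.82.
Month 3: interest £123.06; balance after payment £6,061.88.
Month 4: interest £118.71; balance after payment £5,835.59.
Month 5: interest £114.28; balance after payment £5,604.87.
Month 6: interest £109.76; balance after payment £5,369.64.

£5,369.64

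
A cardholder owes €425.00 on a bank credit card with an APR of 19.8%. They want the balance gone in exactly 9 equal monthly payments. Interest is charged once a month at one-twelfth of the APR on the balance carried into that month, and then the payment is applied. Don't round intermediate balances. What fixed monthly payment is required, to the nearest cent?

Monthly rate r = 19.8%/12 = 1.65% = 0.0165.
Level-payment amortization: P = B₀·r / (1 − (1+r)^(−n)) = 425.00·0.0165 / (1 − 1.0165^(−9)).
Denominator 1 − (1+r)^(−9) = 0.136954777.
P = 7.0125 / 0.136954777 ≈ 51.20.

€51.20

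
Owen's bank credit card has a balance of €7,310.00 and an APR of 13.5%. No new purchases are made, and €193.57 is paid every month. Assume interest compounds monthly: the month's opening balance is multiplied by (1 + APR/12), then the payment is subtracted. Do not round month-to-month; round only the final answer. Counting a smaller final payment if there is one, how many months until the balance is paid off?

Monthly rate r = 13.5%/12 = 1.125% = 0.01125.
Recurrence: B ← B·(1+r) − €193.57.
Month 1: interest €82.24; balance after payment €7,198.67.
Month 2: interest €80.99; balance after payment €7,086.08.
Closed form: n = −ln(1 − rB₀/P)/ln(1+r) = −ln(0.57515)/ln(1.01125) ≈ 49.442, so the balance reaches zero during payment 50.

50 months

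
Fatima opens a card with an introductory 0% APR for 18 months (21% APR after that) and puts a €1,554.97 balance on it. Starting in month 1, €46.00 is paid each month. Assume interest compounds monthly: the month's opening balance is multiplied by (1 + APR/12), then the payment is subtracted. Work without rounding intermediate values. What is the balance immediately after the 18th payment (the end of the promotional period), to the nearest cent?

€726.97

Promo months 1–18 at r₀ = 0%/12 = 0; months 19+ at r₁ = 21%/12 = 0.0175.
After month 18 (no interest yet): B = €1,554.97 − 18·€46.00 = €726.97.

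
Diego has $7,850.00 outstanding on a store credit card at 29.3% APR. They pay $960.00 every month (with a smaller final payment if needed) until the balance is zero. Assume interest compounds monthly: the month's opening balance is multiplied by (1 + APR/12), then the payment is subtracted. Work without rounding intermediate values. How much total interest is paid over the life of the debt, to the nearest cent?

Monthly rate r = 29.3%/12 = 2.44167% = 0.0244167.
Payoff takes n = ⌈−ln(1 − rB₀/P)/ln(1+r)⌉ = ⌈9.232⌉ = 10 payments; the last is $225.12.
Total paid = 9·$960.00 + $225.12 = $8,865.12.
Total interest = total paid − principal = $8,865.12 − $7,850.00 = $1,015.12.

$1,015.12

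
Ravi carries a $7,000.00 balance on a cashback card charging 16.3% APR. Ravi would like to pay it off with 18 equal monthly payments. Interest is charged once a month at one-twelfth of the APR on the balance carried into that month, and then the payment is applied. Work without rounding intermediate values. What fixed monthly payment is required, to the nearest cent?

Monthly rate r = 16.3%/12 = 1.35833% = 0.0135833.
Level-payment amortization: P = B₀·r / (1 − (1+r)^(−n)) = 7000.00·0.0135833 / (1 − 1.01358^(−18)).
Denominator 1 − (1+r)^(−18) = 0.215614228.
P = 95.0833 / 0.215614228 ≈ 440.99.

$440.99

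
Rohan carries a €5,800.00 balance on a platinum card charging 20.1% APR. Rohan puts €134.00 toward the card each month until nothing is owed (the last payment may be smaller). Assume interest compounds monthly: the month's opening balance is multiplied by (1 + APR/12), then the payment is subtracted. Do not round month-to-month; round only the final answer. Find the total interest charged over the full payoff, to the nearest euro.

€4,614

Monthly rate r = 20.1%/12 = 1.675% = 0.01675.
Payoff takes n = ⌈−ln(1 − rB₀/P)/ln(1+r)⌉ = ⌈77.717⌉ = 78 payments; the last is €96.36.
Total paid = 77·€134.00 + €96.36 = €10,414.36.
Total interest = total paid − principal = €10,414.36 − €5,800.00 = €4,614.36.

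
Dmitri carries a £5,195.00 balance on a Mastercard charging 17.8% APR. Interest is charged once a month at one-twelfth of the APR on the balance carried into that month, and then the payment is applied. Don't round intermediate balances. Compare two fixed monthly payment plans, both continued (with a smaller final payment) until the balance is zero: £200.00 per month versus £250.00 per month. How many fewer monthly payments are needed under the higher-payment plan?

Monthly rate r = 17.8%/12 = 1.48333% = 0.0148333.
At £200.00/mo: n = ⌈−ln(1 − rB₀/P)/ln(1+r)⌉ = 34 payments (last £9.70); total interest = total paid − £5,195.00 = £1,414.70.
At £250.00/mo: 26 payments (last £6.87); total interest £1,061.87.
Payments saved = 34 − 26 = 8.

8 fewer payments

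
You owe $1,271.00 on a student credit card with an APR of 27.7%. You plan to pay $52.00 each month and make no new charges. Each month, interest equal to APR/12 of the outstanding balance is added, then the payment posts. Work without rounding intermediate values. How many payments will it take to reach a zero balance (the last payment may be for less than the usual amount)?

37 payments

Monthly rate r = 27.7%/12 = 2.30833% = 0.0230833.
Recurrence: B ← B·(1+r) − $52.00.
Month 1: interest $29.34; balance after payment $1,248.34.
Month 2: interest $28.82; balance after payment $1,225.15.
Closed form: n = −ln(1 − rB₀/P)/ln(1+r) = −ln(0.43579)/ln(1.02308) ≈ 36.396, so the balance reaches zero during payment 37.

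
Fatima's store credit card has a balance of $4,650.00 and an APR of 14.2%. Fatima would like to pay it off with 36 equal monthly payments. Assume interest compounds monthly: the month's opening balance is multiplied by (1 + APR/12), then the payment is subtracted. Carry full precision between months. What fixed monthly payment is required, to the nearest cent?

$159.38

Monthly rate r = 14.2%/12 = 1.18333% = 0.0118333.
Level-payment amortization: P = B₀·r / (1 − (1+r)^(−n)) = 4650.00·0.0118333 / (1 − 1.01183^(−36)).
Denominator 1 − (1+r)^(−36) = 0.345248307.
P = 55.025 / 0.345248307 ≈ 159.38.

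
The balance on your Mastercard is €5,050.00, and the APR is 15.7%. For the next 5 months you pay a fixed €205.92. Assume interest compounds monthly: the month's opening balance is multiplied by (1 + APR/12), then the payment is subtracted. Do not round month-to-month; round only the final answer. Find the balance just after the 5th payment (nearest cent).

Monthly rate r = 15.7%/12 = 1.30833% = 0.0130833.
Each month: B ← B·(1+r) − €205.92.
Month 1: interest €66.07; balance after payment €4,910.15.
Month 2: interest €64.24; balance after payment €4,768.47.
Month 3: interest €62.39; balance after payment €4,624.94.
Month 4: interest €60.51; balance after payment €4,479.53.
Month 5: interest €58.61; balance after payment €4,332.22.

€4,332.22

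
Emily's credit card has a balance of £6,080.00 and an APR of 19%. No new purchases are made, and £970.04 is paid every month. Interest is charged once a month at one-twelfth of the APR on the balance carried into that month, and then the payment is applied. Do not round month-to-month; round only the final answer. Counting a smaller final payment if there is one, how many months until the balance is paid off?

7 payments

Monthly rate r = 19%/12 = 1.58333% = 0.0158333.
Recurrence: B ← B·(1+r) − £970.04.
Month 1: interest £96.27; balance after payment £5,206.23.
Month 2: interest £82.43; balance after payment £4,318.62.
Closed form: n = −ln(1 − rB₀/P)/ln(1+r) = −ln(0.90076)/ln(1.01583) ≈ 6.653, so the balance reaches zero during payment 7.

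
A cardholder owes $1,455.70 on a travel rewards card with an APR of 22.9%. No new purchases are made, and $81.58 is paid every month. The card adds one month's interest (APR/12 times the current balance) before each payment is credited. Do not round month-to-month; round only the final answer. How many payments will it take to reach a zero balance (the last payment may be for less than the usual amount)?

23 payments

Monthly rate r = 22.9%/12 = 1.90833% = 0.0190833.
Recurrence: B ← B·(1+r) − $81.58.
Month 1: interest $27.78; balance after payment $1,401.90.
Month 2: interest $26.75; balance after payment $1,347.07.
Closed form: n = −ln(1 − rB₀/P)/ln(1+r) = −ln(0.65948)/ln(1.01908) ≈ 22.023, so the balance reaches zero during payment 23.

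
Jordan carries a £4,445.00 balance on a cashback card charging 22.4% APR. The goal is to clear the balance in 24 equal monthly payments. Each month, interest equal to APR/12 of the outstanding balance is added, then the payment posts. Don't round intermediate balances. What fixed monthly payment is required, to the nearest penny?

Monthly rate r = 22.4%/12 = 1.86667% = 0.0186667.
Level-payment amortization: P = B₀·r / (1 − (1+r)^(−n)) = 4445.00·0.0186667 / (1 − 1.01867^(−24)).
Denominator 1 − (1+r)^(−24) = 0.358451173.
P = 82.9733 / 0.358451173 ≈ 231.48.

£231.48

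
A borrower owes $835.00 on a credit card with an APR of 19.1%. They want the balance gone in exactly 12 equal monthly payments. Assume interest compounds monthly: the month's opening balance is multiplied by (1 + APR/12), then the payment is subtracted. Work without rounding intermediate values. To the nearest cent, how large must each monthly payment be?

$76.99

Monthly rate r = 19.1%/12 = 1.59167% = 0.0159167.
Level-payment amortization: P = B₀·r / (1 − (1+r)^(−n)) = 835.00·0.0159167 / (1 − 1.01592^(−12)).
Denominator 1 − (1+r)^(−12) = 0.172623889.
P = 13.2904 / 0.172623889 ≈ 76.99.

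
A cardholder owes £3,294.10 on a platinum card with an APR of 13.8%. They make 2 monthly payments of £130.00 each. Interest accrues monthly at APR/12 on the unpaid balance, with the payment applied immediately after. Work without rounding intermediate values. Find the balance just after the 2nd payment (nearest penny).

Monthly rate r = 13.8%/12 = 1.15% = 0.0115.
Each month: B ← B·(1+r) − £130.00.
Month 1: interest £37.88; balance after payment £3,201.98.
Month 2: interest £36.82; balance after payment £3,108.80.

£3,108.80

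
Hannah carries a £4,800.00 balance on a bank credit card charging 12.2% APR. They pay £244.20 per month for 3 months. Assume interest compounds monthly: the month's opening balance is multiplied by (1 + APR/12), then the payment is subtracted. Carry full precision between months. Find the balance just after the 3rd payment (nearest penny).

Monthly rate r = 12.2%/12 = 1.01667% = 0.0101667.
Each month: B ← B·(1+r) − £244.20.
Month 1: interest £48.80; balance after payment £4,604.60.
Month 2: interest £46.81; balance after payment £4,407.21.
Month 3: interest £44.81; balance after payment £4,207.82.

£4,207.82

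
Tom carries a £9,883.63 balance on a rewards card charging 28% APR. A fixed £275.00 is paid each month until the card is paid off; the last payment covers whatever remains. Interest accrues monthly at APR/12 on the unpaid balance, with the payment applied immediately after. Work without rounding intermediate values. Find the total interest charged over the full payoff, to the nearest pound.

Monthly rate r = 28%/12 = 2.33333% = 0.0233333.
Payoff takes n = ⌈−ln(1 − rB₀/P)/ln(1+r)⌉ = ⌈79.077⌉ = 80 payments; the last is £21.46.
Total paid = 79·£275.00 + £21.46 = £21,746.46.
Total interest = total paid − principal = £21,746.46 − £9,883.63 = £11,862.83.

£11,863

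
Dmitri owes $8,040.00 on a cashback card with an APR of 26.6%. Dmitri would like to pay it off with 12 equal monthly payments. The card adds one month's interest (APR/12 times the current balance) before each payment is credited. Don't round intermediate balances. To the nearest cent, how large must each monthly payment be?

Monthly rate r = 26.6%/12 = 2.21667% = 0.0221667.
Level-payment amortization: P = B₀·r / (1 − (1+r)^(−n)) = 8040.00·0.0221667 / (1 − 1.02217^(−12)).
Denominator 1 − (1+r)^(−12) = 0.231330891.
P = 178.22 / 0.231330891 ≈ 770.41.

$770.41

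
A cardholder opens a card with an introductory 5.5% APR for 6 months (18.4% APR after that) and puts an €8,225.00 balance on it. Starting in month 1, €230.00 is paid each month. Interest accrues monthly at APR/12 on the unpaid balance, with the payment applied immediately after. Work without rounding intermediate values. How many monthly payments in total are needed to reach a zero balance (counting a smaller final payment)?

48 months

Promo months 1–6 at r₀ = 5.5%/12 = 0.00458333; months 7+ at r₁ = 18.4%/12 = 0.0153333.
After month 6: iterate B ← B·(1+r₀) − €230.00 for 6 months → €7,057.89.
Then at r₁ with €230.00/mo: n₂ = −ln(1 − r₁·B/P)/ln(1+r₁) ≈ 41.79 → 42 more payments.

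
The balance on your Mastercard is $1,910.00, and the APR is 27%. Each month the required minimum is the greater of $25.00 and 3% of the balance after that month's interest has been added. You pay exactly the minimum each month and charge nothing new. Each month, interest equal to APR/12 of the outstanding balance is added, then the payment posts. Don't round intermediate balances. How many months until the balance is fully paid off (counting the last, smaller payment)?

Monthly rate r = 27%/12 = 2.25% = 0.0225.
While 3% of the post-interest balance exceeds $25.00, each month B ← (B·(1+r))·(1 − 0.03), i.e. B shrinks by the factor (1+r)·0.97 = 0.99182.
This holds for months 1–104. Entering month 105 the balance is $813.35; 3% of the post-interest balance is now below $25.00, so the flat $25.00 minimum applies from here.
From month 105 a fixed $25.00 at rate r clears $813.35 in 60 more payments. Total: 104 + 60 = 164 months.

164 months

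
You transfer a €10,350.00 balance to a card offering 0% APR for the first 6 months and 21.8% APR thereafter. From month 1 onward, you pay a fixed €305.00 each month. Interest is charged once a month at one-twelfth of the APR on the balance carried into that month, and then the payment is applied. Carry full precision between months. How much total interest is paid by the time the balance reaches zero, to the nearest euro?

Promo months 1–6 at r₀ = 0%/12 = 0; months 7+ at r₁ = 21.8%/12 = 0.0181667.
After month 6 (no interest yet): B = €10,350.00 − 6·€305.00 = €8,520.00.
Then at r₁ with €305.00/mo: n₂ = −ln(1 − r₁·B/P)/ln(1+r₁) ≈ 39.34 → 40 more payments.
Total paid = 45·€305.00 + €103.44 = €13,828.44; interest = €13,828.44 − €10,350.00 = €3,478.44.

€3,478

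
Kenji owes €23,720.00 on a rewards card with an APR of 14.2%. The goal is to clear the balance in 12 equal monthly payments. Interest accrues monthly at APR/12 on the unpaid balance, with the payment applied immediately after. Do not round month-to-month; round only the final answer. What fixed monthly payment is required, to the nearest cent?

Monthly rate r = 14.2%/12 = 1.18333% = 0.0118333.
Level-payment amortization: P = B₀·r / (1 − (1+r)^(−n)) = 23720.00·0.0118333 / (1 − 1.01183^(−12)).
Denominator 1 − (1+r)^(−12) = 0.131655196.
P = 280.687 / 0.131655196 ≈ 2131.98.

€2,131.98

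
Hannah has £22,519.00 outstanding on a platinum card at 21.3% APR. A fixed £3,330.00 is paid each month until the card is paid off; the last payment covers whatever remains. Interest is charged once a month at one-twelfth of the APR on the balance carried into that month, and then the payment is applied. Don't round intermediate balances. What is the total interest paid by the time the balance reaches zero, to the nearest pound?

£1,688

Monthly rate r = 21.3%/12 = 1.775% = 0.01775.
Payoff takes n = ⌈−ln(1 − rB₀/P)/ln(1+r)⌉ = ⌈7.268⌉ = 8 payments; the last is £897.48.
Total paid = 7·£3,330.00 + £897.48 = £24,207.48.
Total interest = total paid − principal = £24,207.48 − £22,519.00 = £1,688.48.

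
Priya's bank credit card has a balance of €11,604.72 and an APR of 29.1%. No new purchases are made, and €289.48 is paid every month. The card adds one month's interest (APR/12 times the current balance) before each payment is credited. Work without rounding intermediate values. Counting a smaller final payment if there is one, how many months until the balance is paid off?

150 payments

Monthly rate r = 29.1%/12 = 2.425% = 0.02425.
Recurrence: B ← B·(1+r) − €289.48.
Month 1: interest €281.41; balance after payment €11,596.65.
Month 2: interest €281.22; balance after payment €11,588.39.
Closed form: n = −ln(1 − rB₀/P)/ln(1+r) = −ln(0.027862)/ln(1.02425) ≈ 149.432, so the balance reaches zero during payment 150.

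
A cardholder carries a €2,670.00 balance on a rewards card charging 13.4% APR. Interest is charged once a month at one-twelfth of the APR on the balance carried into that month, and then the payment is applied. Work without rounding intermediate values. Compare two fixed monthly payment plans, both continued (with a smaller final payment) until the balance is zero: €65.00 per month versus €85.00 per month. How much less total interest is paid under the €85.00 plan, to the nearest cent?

Monthly rate r = 13.4%/12 = 1.11667% = 0.0111667.
At €65.00/mo: n = ⌈−ln(1 − rB₀/P)/ln(1+r)⌉ = 56 payments (last €17.66); total interest = total paid − €2,670.00 = €922.66.
At €85.00/mo: 39 payments (last €76.42); total interest €636.42.
Interest saved = €922.66 − €636.42 = €286.24.

€286.24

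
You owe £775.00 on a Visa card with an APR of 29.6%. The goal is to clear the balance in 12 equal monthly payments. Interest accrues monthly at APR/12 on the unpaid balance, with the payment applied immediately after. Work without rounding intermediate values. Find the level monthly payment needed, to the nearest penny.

Monthly rate r = 29.6%/12 = 2.46667% = 0.0246667.
Level-payment amortization: P = B₀·r / (1 − (1+r)^(−n)) = 775.00·0.0246667 / (1 − 1.02467^(−12)).
Denominator 1 − (1+r)^(−12) = 0.25353629.
P = 19.1167 / 0.25353629 ≈ 75.40.

£75.40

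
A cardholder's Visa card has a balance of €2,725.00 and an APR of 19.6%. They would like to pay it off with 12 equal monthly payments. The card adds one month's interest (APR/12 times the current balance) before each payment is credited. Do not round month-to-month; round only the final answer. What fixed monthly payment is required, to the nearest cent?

€251.91

Monthly rate r = 19.6%/12 = 1.63333% = 0.0163333.
Level-payment amortization: P = B₀·r / (1 − (1+r)^(−n)) = 2725.00·0.0163333 / (1 − 1.01633^(−12)).
Denominator 1 − (1+r)^(−12) = 0.176685121.
P = 44.5083 / 0.176685121 ≈ 251.91.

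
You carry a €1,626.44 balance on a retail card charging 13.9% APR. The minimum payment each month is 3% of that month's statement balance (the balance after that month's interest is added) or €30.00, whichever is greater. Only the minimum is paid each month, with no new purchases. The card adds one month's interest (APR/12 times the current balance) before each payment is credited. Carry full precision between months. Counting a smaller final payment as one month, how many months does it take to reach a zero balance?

Monthly rate r = 13.9%/12 = 1.15833% = 0.0115833.
While 3% of the post-interest balance exceeds €30.00, each month B ← (B·(1+r))·(1 − 0.03), i.e. B shrinks by the factor (1+r)·0.97 = 0.98124.
This holds for months 1–27. Entering month 28 the balance is €975.26; 3% of the post-interest balance is now below €30.00, so the flat €30.00 minimum applies from here.
From month 28 a fixed €30.00 at rate r clears €975.26 in 42 more payments. Total: 27 + 42 = 69 months.

69 months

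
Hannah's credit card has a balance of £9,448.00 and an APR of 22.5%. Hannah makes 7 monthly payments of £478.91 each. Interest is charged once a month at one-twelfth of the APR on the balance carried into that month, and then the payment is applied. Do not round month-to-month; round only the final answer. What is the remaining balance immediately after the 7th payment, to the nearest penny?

Monthly rate r = 22.5%/12 = 1.875% = 0.01875.
Each month: B ← B·(1+r) − £478.91.
Month 1: interest £177.15; balance after payment £9,146.24.
Month 2: interest £171.49; balance after payment £8,838.82.
Month 3: interest £165.73; balance after payment £8,525.64.
Month 4: interest £159.86; balance after payment £8,206.59.
Month 5: interest £153.87; balance after payment £7,881.55.
Month 6: interest £147.78; balance after payment £7,550.42.
Month 7: interest £141.57; balance after payment £7,213.08.

£7,213.08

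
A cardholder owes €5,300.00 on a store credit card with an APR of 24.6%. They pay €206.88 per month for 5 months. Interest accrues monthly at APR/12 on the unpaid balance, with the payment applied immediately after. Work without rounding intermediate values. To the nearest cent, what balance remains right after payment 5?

Monthly rate r = 24.6%/12 = 2.05% = 0.0205.
Each month: B ← B·(1+r) − €206.88.
Month 1: interest €108.65; balance after payment €5,201.77.
Month 2: interest €106.64; balance after payment €5,101.53.
Month 3: interest €104.58; balance after payment €4,999.23.
Month 4: interest €102.48; balance after payment €4,894.83.
Month 5: interest €100.34; balance after payment €4,788.30.

€4,788.30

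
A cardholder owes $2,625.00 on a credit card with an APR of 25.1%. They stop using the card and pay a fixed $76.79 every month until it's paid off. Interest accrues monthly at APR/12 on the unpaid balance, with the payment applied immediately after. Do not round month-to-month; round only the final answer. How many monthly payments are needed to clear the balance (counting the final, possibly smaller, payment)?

61 payments

Monthly rate r = 25.1%/12 = 2.09167% = 0.0209167.
Recurrence: B ← B·(1+r) − $76.79.
Month 1: interest $54.91; balance after payment $2,603.12.
Month 2: interest $54.45; balance after payment $2,580.77.
Closed form: n = −ln(1 − rB₀/P)/ln(1+r) = −ln(0.28498)/ln(1.02092) ≈ 60.641, so the balance reaches zero during payment 61.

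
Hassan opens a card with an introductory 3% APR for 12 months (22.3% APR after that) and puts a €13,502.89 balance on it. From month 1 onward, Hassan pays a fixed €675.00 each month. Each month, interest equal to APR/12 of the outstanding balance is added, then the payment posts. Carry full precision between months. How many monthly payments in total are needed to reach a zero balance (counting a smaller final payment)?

22 months

Promo months 1–12 at r₀ = 3%/12 = 0.0025; months 13+ at r₁ = 22.3%/12 = 0.0185833.
After month 12: iterate B ← B·(1+r₀) − €675.00 for 12 months → €5,701.28.
Then at r₁ with €675.00/mo: n₂ = −ln(1 − r₁·B/P)/ln(1+r₁) ≈ 9.27 → 10 more payments.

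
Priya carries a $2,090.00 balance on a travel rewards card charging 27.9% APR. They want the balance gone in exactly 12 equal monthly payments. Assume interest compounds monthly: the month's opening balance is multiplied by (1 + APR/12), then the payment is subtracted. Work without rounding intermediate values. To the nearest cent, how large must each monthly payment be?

Monthly rate r = 27.9%/12 = 2.325% = 0.02325.
Level-payment amortization: P = B₀·r / (1 − (1+r)^(−n)) = 2090.00·0.02325 / (1 − 1.02325^(−12)).
Denominator 1 − (1+r)^(−12) = 0.241039873.
P = 48.5925 / 0.241039873 ≈ 201.60.

$201.60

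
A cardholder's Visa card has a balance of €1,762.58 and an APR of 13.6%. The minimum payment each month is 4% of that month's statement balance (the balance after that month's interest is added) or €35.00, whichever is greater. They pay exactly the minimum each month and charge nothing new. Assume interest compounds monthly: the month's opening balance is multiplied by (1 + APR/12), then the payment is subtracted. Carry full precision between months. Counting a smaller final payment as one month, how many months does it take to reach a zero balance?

54 months

Monthly rate r = 13.6%/12 = 1.13333% = 0.0113333.
While 4% of the post-interest balance exceeds €35.00, each month B ← (B·(1+r))·(1 − 0.04), i.e. B shrinks by the factor (1+r)·0.96 = 0.97088.
This holds for months 1–25. Entering month 26 the balance is €841.95; 4% of the post-interest balance is now below €35.00, so the flat €35.00 minimum applies from here.
From month 26 a fixed €35.00 at rate r clears €841.95 in 29 more payments. Total: 25 + 29 = 54 months.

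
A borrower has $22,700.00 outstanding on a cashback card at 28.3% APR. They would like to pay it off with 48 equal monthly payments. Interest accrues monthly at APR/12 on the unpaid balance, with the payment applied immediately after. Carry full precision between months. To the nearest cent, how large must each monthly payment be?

Monthly rate r = 28.3%/12 = 2.35833% = 0.0235833.
Level-payment amortization: P = B₀·r / (1 − (1+r)^(−n)) = 22700.00·0.0235833 / (1 − 1.02358^(−48)).
Denominator 1 − (1+r)^(−48) = 0.673347398.
P = 535.342 / 0.673347398 ≈ 795.05.

$795.05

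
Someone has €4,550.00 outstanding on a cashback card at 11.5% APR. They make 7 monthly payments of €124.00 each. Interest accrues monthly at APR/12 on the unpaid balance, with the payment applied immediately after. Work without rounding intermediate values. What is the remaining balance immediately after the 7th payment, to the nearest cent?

Monthly rate r = 11.5%/12 = 0.958333% = 0.00958333.
Each month: B ← B·(1+r) − €124.00.
Month 1: interest €43.60; balance after payment €4,469.60.
Month 2: interest €42.83; balance after payment €4,388.44.
Month 3: interest €42.06; balance after payment €4,306.49.
Month 4: interest €41.27; balance after payment €4,223.76.
Month 5: interest €40.48; balance after payment €4,140.24.
Month 6: interest €39.68; balance after payment €4,055.92.
Month 7: interest €38.87; balance after payment €3,970.79.

€3,970.79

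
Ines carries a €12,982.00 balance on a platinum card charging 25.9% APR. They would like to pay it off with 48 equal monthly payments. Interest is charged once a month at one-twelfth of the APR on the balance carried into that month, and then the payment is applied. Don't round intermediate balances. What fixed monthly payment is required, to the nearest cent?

€436.99

Monthly rate r = 25.9%/12 = 2.15833% = 0.0215833.
Level-payment amortization: P = B₀·r / (1 − (1+r)^(−n)) = 12982.00·0.0215833 / (1 − 1.02158^(−48)).
Denominator 1 − (1+r)^(−48) = 0.641195693.
P = 280.195 / 0.641195693 ≈ 436.99.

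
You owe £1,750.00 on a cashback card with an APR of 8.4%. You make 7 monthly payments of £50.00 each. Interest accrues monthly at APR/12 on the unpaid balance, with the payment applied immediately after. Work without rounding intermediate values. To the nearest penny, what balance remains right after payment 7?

Monthly rate r = 8.4%/12 = 0.7% = 0.007.
Each month: B ← B·(1+r) − £50.00.
Month 1: interest £12.25; balance after payment £1,712.25.
Month 2: interest £11.99; balance after payment £1,674.24.
Month 3: interest £11.72; balance after payment £1,635.96.
Month 4: interest £11.45; balance after payment £1,597.41.
Month 5: interest £11.18; balance after payment £1,558.59.
Month 6: interest £10.91; balance after payment £1,519.50.
Month 7: interest £10.64; balance after payment £1,480.14.

£1,480.14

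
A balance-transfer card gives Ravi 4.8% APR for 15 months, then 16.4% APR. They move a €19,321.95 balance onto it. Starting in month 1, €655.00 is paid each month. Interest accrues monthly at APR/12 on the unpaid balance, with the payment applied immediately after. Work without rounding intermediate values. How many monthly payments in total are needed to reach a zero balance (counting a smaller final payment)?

Promo months 1–15 at r₀ = 4.8%/12 = 0.004; months 16+ at r₁ = 16.4%/12 = 0.0136667.
After month 15: iterate B ← B·(1+r₀) − €655.00 for 15 months → €10,409.37.
Then at r₁ with €655.00/mo: n₂ = −ln(1 − r₁·B/P)/ln(1+r₁) ≈ 18.04 → 19 more payments.

34 payments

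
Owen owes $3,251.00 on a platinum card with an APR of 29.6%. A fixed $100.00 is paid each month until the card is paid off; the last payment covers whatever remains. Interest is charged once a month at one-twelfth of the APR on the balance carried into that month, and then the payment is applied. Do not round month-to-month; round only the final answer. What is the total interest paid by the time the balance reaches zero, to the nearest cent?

$3,393.64

Monthly rate r = 29.6%/12 = 2.46667% = 0.0246667.
Payoff takes n = ⌈−ln(1 − rB₀/P)/ln(1+r)⌉ = ⌈66.443⌉ = 67 payments; the last is $44.64.
Total paid = 66·$100.00 + $44.64 = $6,644.64.
Total interest = total paid − principal = $6,644.64 − $3,251.00 = $3,393.64.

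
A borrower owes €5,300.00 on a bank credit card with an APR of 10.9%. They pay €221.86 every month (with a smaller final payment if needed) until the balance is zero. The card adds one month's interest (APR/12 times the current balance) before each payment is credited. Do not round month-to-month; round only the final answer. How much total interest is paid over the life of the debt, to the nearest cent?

€701.76

Monthly rate r = 10.9%/12 = 0.908333% = 0.00908333.
Payoff takes n = ⌈−ln(1 − rB₀/P)/ln(1+r)⌉ = ⌈27.052⌉ = 28 payments; the last is €11.54.
Total paid = 27·€221.86 + €11.54 = €6,001.76.
Total interest = total paid − principal = €6,001.76 − €5,300.00 = €701.76.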